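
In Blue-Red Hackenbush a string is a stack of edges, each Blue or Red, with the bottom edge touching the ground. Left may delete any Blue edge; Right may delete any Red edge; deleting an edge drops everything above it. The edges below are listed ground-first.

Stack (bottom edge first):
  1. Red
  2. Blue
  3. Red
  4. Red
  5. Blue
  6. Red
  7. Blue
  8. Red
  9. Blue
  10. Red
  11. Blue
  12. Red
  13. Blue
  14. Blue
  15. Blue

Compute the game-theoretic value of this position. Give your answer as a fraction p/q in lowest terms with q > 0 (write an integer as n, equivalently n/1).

-13649/16384

value(R) = { (no moves) | 0 } gives -1
value(RB) = { -1 | 0 } gives -1/2
value(RBR) = { -1 | -1/2,0 } gives -3/4
value(RBRR) = { -1 | -3/4,-1/2,0 } gives -7/8
value(RBRRB) = { -1,-7/8 | -3/4,-1/2,0 } gives -13/16
value(RBRRBR) = { -1,-7/8 | -13/16,-3/4,-1/2,0 } gives -27/32
value(RBRRBRB) = { -1,-7/8,-27/32 | -13/16,-3/4,-1/2,0 } gives -53/64
value(RBRRBRBR) = { -1,-7/8,-27/32 | -53/64,-13/16,-3/4,-1/2,0 } gives -107/128
value(RBRRBRBRB) = { -1,-7/8,-27/32,-107/128 | -53/64,-13/16,-3/4,-1/2,0 } gives -213/256
value(RBRRBRBRBR) = { -1,-7/8,-27/32,-107/128 | -213/256,-53/64,-13/16,-3/4,-1/2,0 } gives -427/512
value(RBRRBRBRBRB) = { -1,-7/8,-27/32,-107/128,-427/512 | -213/256,-53/64,-13/16,-3/4,-1/2,0 } gives -853/1024
value(RBRRBRBRBRBR) = { -1,-7/8,-27/32,-107/128,-427/512 | -853/1024,-213/256,-53/64,-13/16,-3/4,-1/2,0 } gives -1707/2048
value(RBRRBRBRBRBRB) = { -1,-7/8,-27/32,-107/128,-427/512,-1707/2048 | -853/1024,-213/256,-53/64,-13/16,-3/4,-1/2,0 } gives -3413/4096
value(RBRRBRBRBRBRBB) = { -1,-7/8,-27/32,-107/128,-427/512,-1707/2048,-3413/4096 | -853/1024,-213/256,-53/64,-13/16,-3/4,-1/2,0 } gives -6825/8192
value(RBRRBRBRBRBRBBB) = { -1,-7/8,-27/32,-107/128,-427/512,-1707/2048,-3413/4096,-6825/8192 | -853/1024,-213/256,-53/64,-13/16,-3/4,-1/2,0 } gives -13649/16384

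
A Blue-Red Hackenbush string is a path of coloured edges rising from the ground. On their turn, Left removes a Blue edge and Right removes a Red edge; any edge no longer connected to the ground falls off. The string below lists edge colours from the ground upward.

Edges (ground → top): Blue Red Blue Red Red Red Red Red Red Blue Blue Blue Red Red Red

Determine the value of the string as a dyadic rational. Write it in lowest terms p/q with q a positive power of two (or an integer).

8305/16384

1 of 15 · B · max L 0 · min R +∞ so 1
2 of 15 · BR · max L 0 · min R 1 so 1/2
3 of 15 · BRB · max L 1/2 · min R 1 so 3/4
4 of 15 · BRBR · max L 1/2 · min R 3/4 so 5/8
5 of 15 · BRBRR · max L 1/2 · min R 5/8 so 9/16
6 of 15 · BRBRRR · max L 1/2 · min R 9/16 so 17/32
7 of 15 · BRBRRRR · max L 1/2 · min R 17/32 so 33/64
8 of 15 · BRBRRRRR · max L 1/2 · min R 33/64 so 65/128
9 of 15 · BRBRRRRRR · max L 1/2 · min R 65/128 so 129/256
10 of 15 · BRBRRRRRRB · max L 129/256 · min R 65/128 so 259/512
11 of 15 · BRBRRRRRRBB · max L 259/512 · min R 65/128 so 519/1024
12 of 15 · BRBRRRRRRBBB · max L 519/1024 · min R 65/128 so 1039/2048
13 of 15 · BRBRRRRRRBBBR · max L 519/1024 · min R 1039/2048 so 2077/4096
14 of 15 · BRBRRRRRRBBBRR · max L 519/1024 · min R 2077/4096 so 4153/8192
15 of 15 · BRBRRRRRRBBBRRR · max L 519/1024 · min R 4153/8192 so 8305/16384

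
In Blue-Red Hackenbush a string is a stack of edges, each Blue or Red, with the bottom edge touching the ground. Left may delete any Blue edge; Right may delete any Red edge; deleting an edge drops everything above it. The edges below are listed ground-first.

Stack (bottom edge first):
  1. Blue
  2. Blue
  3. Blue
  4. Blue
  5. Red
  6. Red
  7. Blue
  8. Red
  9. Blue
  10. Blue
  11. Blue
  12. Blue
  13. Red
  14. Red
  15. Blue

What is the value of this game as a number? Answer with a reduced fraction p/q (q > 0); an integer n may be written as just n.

value(B) = { 0 | — } = 1
value(BB) = { 0,1 | — } = 2
value(BBB) = { 0,1,2 | — } = 3
value(BBBB) = { 0,1,2,3 | — } = 4
value(BBBBR) = { 0,1,2,3 | 4 } = 7/2
value(BBBBRR) = { 0,1,2,3 | 7/2,4 } = 13/4
value(BBBBRRB) = { 0,1,2,3,13/4 | 7/2,4 } = 27/8
value(BBBBRRBR) = { 0,1,2,3,13/4 | 27/8,7/2,4 } = 53/16
value(BBBBRRBRB) = { 0,1,2,3,13/4,53/16 | 27/8,7/2,4 } = 107/32
value(BBBBRRBRBB) = { 0,1,2,3,13/4,53/16,107/32 | 27/8,7/2,4 } = 215/64
value(BBBBRRBRBBB) = { 0,1,2,3,13/4,53/16,107/32,215/64 | 27/8,7/2,4 } = 431/128
value(BBBBRRBRBBBB) = { 0,1,2,3,13/4,53/16,107/32,215/64,431/128 | 27/8,7/2,4 } = 863/256
value(BBBBRRBRBBBBR) = { 0,1,2,3,13/4,53/16,107/32,215/64,431/128 | 863/256,27/8,7/2,4 } = 1725/512
value(BBBBRRBRBBBBRR) = { 0,1,2,3,13/4,53/16,107/32,215/64,431/128 | 1725/512,863/256,27/8,7/2,4 } = 3449/1024
value(BBBBRRBRBBBBRRB) = { 0,1,2,3,13/4,53/16,107/32,215/64,431/128,3449/1024 | 1725/512,863/256,27/8,7/2,4 } = 6899/2048

6899/2048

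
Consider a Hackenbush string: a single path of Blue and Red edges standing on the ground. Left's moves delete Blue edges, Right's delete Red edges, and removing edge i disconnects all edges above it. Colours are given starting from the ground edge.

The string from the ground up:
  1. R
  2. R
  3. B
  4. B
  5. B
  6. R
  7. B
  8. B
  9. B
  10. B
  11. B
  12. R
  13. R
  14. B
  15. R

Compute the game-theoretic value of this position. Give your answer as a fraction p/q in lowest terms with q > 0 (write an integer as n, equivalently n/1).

Recurse on prefixes of the 15-edge string R R B B B R B B B B B R R B R:
step 1: add R to get R; options L={ ∅ } R={ 0 } -> -1
step 2: add R to get RR; options L={ ∅ } R={ -1; 0 } -> -2
step 3: add B to get RRB; options L={ -2 } R={ -1; 0 } -> -3/2
step 4: add B to get RRBB; options L={ -2; -3/2 } R={ -1; 0 } -> -5/4
step 5: add B to get RRBBB; options L={ -2; -3/2; -5/4 } R={ -1; 0 } -> -9/8
step 6: add R to get RRBBBR; options L={ -2; -3/2; -5/4 } R={ -9/8; -1; 0 } -> -19/16
step 7: add B to get RRBBBRB; options L={ -2; -3/2; -5/4; -19/16 } R={ -9/8; -1; 0 } -> -37/32
step 8: add B to get RRBBBRBB; options L={ -2; -3/2; -5/4; -19/16; -37/32 } R={ -9/8; -1; 0 } -> -73/64
step 9: add B to get RRBBBRBBB; options L={ -2; -3/2; -5/4; -19/16; -37/32; -73/64 } R={ -9/8; -1; 0 } -> -145/128
step 10: add B to get RRBBBRBBBB; options L={ -2; -3/2; -5/4; -19/16; -37/32; -73/64; -145/128 } R={ -9/8; -1; 0 } -> -289/256
step 11: add B to get RRBBBRBBBBB; options L={ -2; -3/2; -5/4; -19/16; -37/32; -73/64; -145/128; -289/256 } R={ -9/8; -1; 0 } -> -577/512
step 12: add R to get RRBBBRBBBBBR; options L={ -2; -3/2; -5/4; -19/16; -37/32; -73/64; -145/128; -289/256 } R={ -577/512; -9/8; -1; 0 } -> -1155/1024
step 13: add R to get RRBBBRBBBBBRR; options L={ -2; -3/2; -5/4; -19/16; -37/32; -73/64; -145/128; -289/256 } R={ -1155/1024; -577/512; -9/8; -1; 0 } -> -2311/2048
step 14: add B to get RRBBBRBBBBBRRB; options L={ -2; -3/2; -5/4; -19/16; -37/32; -73/64; -145/128; -289/256; -2311/2048 } R={ -1155/1024; -577/512; -9/8; -1; 0 } -> -4621/4096
step 15: add R to get RRBBBRBBBBBRRBR; options L={ -2; -3/2; -5/4; -19/16; -37/32; -73/64; -145/128; -289/256; -2311/2048 } R={ -4621/4096; -1155/1024; -577/512; -9/8; -1; 0 } -> -9243/8192

-9243/8192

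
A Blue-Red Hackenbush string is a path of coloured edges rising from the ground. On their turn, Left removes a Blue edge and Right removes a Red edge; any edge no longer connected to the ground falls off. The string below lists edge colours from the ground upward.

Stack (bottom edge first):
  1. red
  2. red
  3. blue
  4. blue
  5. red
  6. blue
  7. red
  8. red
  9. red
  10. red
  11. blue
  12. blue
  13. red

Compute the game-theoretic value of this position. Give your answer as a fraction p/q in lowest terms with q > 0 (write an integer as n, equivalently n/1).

-2803/2048

v(r) = {  | 0 } so -1
v(rr) = {  | -1, 0 } so -2
v(rrb) = { -2 | -1, 0 } so -3/2
v(rrbb) = { -2, -3/2 | -1, 0 } so -5/4
v(rrbbr) = { -2, -3/2 | -5/4, -1, 0 } so -11/8
v(rrbbrb) = { -2, -3/2, -11/8 | -5/4, -1, 0 } so -21/16
v(rrbbrbr) = { -2, -3/2, -11/8 | -21/16, -5/4, -1, 0 } so -43/32
v(rrbbrbrr) = { -2, -3/2, -11/8 | -43/32, -21/16, -5/4, -1, 0 } so -87/64
v(rrbbrbrrr) = { -2, -3/2, -11/8 | -87/64, -43/32, -21/16, -5/4, -1, 0 } so -175/128
v(rrbbrbrrrr) = { -2, -3/2, -11/8 | -175/128, -87/64, -43/32, -21/16, -5/4, -1, 0 } so -351/256
v(rrbbrbrrrrb) = { -2, -3/2, -11/8, -351/256 | -175/128, -87/64, -43/32, -21/16, -5/4, -1, 0 } so -701/512
v(rrbbrbrrrrbb) = { -2, -3/2, -11/8, -351/256, -701/512 | -175/128, -87/64, -43/32, -21/16, -5/4, -1, 0 } so -1401/1024
v(rrbbrbrrrrbbr) = { -2, -3/2, -11/8, -351/256, -701/512 | -1401/1024, -175/128, -87/64, -43/32, -21/16, -5/4, -1, 0 } so -2803/2048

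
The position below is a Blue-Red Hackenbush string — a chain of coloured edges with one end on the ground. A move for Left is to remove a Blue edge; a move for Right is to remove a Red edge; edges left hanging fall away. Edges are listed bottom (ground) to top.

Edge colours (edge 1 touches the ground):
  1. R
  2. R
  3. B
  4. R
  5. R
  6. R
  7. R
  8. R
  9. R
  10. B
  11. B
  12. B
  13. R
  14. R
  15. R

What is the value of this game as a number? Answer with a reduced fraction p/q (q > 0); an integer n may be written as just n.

-16271/8192

Recurse on prefixes of the 15-edge string R R B R R R R R R B B B R R R:
step 1: add R to get R; options L={ — } R={ 0 } => -1
step 2: add R to get RR; options L={ — } R={ -1 0 } => -2
step 3: add B to get RRB; options L={ -2 } R={ -1 0 } => -3/2
step 4: add R to get RRBR; options L={ -2 } R={ -3/2 -1 0 } => -7/4
step 5: add R to get RRBRR; options L={ -2 } R={ -7/4 -3/2 -1 0 } => -15/8
step 6: add R to get RRBRRR; options L={ -2 } R={ -15/8 -7/4 -3/2 -1 0 } => -31/16
step 7: add R to get RRBRRRR; options L={ -2 } R={ -31/16 -15/8 -7/4 -3/2 -1 0 } => -63/32
step 8: add R to get RRBRRRRR; options L={ -2 } R={ -63/32 -31/16 -15/8 -7/4 -3/2 -1 0 } => -127/64
step 9: add R to get RRBRRRRRR; options L={ -2 } R={ -127/64 -63/32 -31/16 -15/8 -7/4 -3/2 -1 0 } => -255/128
step 10: add B to get RRBRRRRRRB; options L={ -2 -255/128 } R={ -127/64 -63/32 -31/16 -15/8 -7/4 -3/2 -1 0 } => -509/256
step 11: add B to get RRBRRRRRRBB; options L={ -2 -255/128 -509/256 } R={ -127/64 -63/32 -31/16 -15/8 -7/4 -3/2 -1 0 } => -1017/512
step 12: add B to get RRBRRRRRRBBB; options L={ -2 -255/128 -509/256 -1017/512 } R={ -127/64 -63/32 -31/16 -15/8 -7/4 -3/2 -1 0 } => -2033/1024
step 13: add R to get RRBRRRRRRBBBR; options L={ -2 -255/128 -509/256 -1017/512 } R={ -2033/1024 -127/64 -63/32 -31/16 -15/8 -7/4 -3/2 -1 0 } => -4067/2048
step 14: add R to get RRBRRRRRRBBBRR; options L={ -2 -255/128 -509/256 -1017/512 } R={ -4067/2048 -2033/1024 -127/64 -63/32 -31/16 -15/8 -7/4 -3/2 -1 0 } => -8135/4096
step 15: add R to get RRBRRRRRRBBBRRR; options L={ -2 -255/128 -509/256 -1017/512 } R={ -8135/4096 -4067/2048 -2033/1024 -127/64 -63/32 -31/16 -15/8 -7/4 -3/2 -1 0 } => -16271/8192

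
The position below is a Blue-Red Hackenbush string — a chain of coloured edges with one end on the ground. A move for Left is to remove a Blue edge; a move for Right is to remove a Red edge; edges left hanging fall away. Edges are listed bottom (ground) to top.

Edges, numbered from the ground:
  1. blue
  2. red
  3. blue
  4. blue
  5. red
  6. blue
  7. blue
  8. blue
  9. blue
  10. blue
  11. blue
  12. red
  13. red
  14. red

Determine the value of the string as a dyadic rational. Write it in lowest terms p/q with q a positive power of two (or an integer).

Build val(s[:k]) for k = 1..14, string s = blue red blue blue red blue blue blue blue blue blue red red red.
val(b) = { 0 | ∅ } so 1
val(br) = { 0 | 1 } so 1/2
val(brb) = { 0; 1/2 | 1 } so 3/4
val(brbb) = { 0; 1/2; 3/4 | 1 } so 7/8
val(brbbr) = { 0; 1/2; 3/4 | 7/8; 1 } so 13/16
val(brbbrb) = { 0; 1/2; 3/4; 13/16 | 7/8; 1 } so 27/32
val(brbbrbb) = { 0; 1/2; 3/4; 13/16; 27/32 | 7/8; 1 } so 55/64
val(brbbrbbb) = { 0; 1/2; 3/4; 13/16; 27/32; 55/64 | 7/8; 1 } so 111/128
val(brbbrbbbb) = { 0; 1/2; 3/4; 13/16; 27/32; 55/64; 111/128 | 7/8; 1 } so 223/256
val(brbbrbbbbb) = { 0; 1/2; 3/4; 13/16; 27/32; 55/64; 111/128; 223/256 | 7/8; 1 } so 447/512
val(brbbrbbbbbb) = { 0; 1/2; 3/4; 13/16; 27/32; 55/64; 111/128; 223/256; 447/512 | 7/8; 1 } so 895/1024
val(brbbrbbbbbbr) = { 0; 1/2; 3/4; 13/16; 27/32; 55/64; 111/128; 223/256; 447/512 | 895/1024; 7/8; 1 } so 1789/2048
val(brbbrbbbbbbrr) = { 0; 1/2; 3/4; 13/16; 27/32; 55/64; 111/128; 223/256; 447/512 | 1789/2048; 895/1024; 7/8; 1 } so 3577/4096
val(brbbrbbbbbbrrr) = { 0; 1/2; 3/4; 13/16; 27/32; 55/64; 111/128; 223/256; 447/512 | 3577/4096; 1789/2048; 895/1024; 7/8; 1 } so 7153/8192

7153/8192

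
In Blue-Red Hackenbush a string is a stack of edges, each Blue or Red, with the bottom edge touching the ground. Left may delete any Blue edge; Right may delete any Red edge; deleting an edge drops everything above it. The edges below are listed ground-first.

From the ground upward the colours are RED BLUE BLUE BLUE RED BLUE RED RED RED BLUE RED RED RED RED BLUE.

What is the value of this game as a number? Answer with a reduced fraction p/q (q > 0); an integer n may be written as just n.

-3005/16384

R: Left { — }, Right { 0 } → simplest -1
RB: Left { -1 }, Right { 0 } → simplest -1/2
RBB: Left { -1, -1/2 }, Right { 0 } → simplest -1/4
RBBB: Left { -1, -1/2, -1/4 }, Right { 0 } → simplest -1/8
RBBBR: Left { -1, -1/2, -1/4 }, Right { -1/8, 0 } → simplest -3/16
RBBBRB: Left { -1, -1/2, -1/4, -3/16 }, Right { -1/8, 0 } → simplest -5/32
RBBBRBR: Left { -1, -1/2, -1/4, -3/16 }, Right { -5/32, -1/8, 0 } → simplest -11/64
RBBBRBRR: Left { -1, -1/2, -1/4, -3/16 }, Right { -11/64, -5/32, -1/8, 0 } → simplest -23/128
RBBBRBRRR: Left { -1, -1/2, -1/4, -3/16 }, Right { -23/128, -11/64, -5/32, -1/8, 0 } → simplest -47/256
RBBBRBRRRB: Left { -1, -1/2, -1/4, -3/16, -47/256 }, Right { -23/128, -11/64, -5/32, -1/8, 0 } → simplest -93/512
RBBBRBRRRBR: Left { -1, -1/2, -1/4, -3/16, -47/256 }, Right { -93/512, -23/128, -11/64, -5/32, -1/8, 0 } → simplest -187/1024
RBBBRBRRRBRR: Left { -1, -1/2, -1/4, -3/16, -47/256 }, Right { -187/1024, -93/512, -23/128, -11/64, -5/32, -1/8, 0 } → simplest -375/2048
RBBBRBRRRBRRR: Left { -1, -1/2, -1/4, -3/16, -47/256 }, Right { -375/2048, -187/1024, -93/512, -23/128, -11/64, -5/32, -1/8, 0 } → simplest -751/4096
RBBBRBRRRBRRRR: Left { -1, -1/2, -1/4, -3/16, -47/256 }, Right { -751/4096, -375/2048, -187/1024, -93/512, -23/128, -11/64, -5/32, -1/8, 0 } → simplest -1503/8192
RBBBRBRRRBRRRRB: Left { -1, -1/2, -1/4, -3/16, -47/256, -1503/8192 }, Right { -751/4096, -375/2048, -187/1024, -93/512, -23/128, -11/64, -5/32, -1/8, 0 } → simplest -3005/16384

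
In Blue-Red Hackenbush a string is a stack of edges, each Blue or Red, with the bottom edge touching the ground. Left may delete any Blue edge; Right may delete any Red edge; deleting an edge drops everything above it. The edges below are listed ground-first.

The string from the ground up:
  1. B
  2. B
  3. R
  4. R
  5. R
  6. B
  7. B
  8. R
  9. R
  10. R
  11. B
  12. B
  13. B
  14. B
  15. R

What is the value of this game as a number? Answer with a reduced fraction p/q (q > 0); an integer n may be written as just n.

1 of 15 · B · max L 0 · min R +∞ gives 1
2 of 15 · BB · max L 1 · min R +∞ gives 2
3 of 15 · BBR · max L 1 · min R 2 gives 3/2
4 of 15 · BBRR · max L 1 · min R 3/2 gives 5/4
5 of 15 · BBRRR · max L 1 · min R 5/4 gives 9/8
6 of 15 · BBRRRB · max L 9/8 · min R 5/4 gives 19/16
7 of 15 · BBRRRBB · max L 19/16 · min R 5/4 gives 39/32
8 of 15 · BBRRRBBR · max L 19/16 · min R 39/32 gives 77/64
9 of 15 · BBRRRBBRR · max L 19/16 · min R 77/64 gives 153/128
10 of 15 · BBRRRBBRRR · max L 19/16 · min R 153/128 gives 305/256
11 of 15 · BBRRRBBRRRB · max L 305/256 · min R 153/128 gives 611/512
12 of 15 · BBRRRBBRRRBB · max L 611/512 · min R 153/128 gives 1223/1024
13 of 15 · BBRRRBBRRRBBB · max L 1223/1024 · min R 153/128 gives 2447/2048
14 of 15 · BBRRRBBRRRBBBB · max L 2447/2048 · min R 153/128 gives 4895/4096
15 of 15 · BBRRRBBRRRBBBBR · max L 2447/2048 · min R 4895/4096 gives 9789/8192

9789/8192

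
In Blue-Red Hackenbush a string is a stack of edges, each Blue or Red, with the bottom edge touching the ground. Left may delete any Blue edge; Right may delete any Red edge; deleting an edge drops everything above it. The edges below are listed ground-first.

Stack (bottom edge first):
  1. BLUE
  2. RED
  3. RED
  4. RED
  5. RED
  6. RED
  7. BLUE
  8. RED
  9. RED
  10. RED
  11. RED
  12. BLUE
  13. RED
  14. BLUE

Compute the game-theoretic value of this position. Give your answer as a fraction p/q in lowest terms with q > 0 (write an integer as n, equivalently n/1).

Prefix values for BLUE RED RED RED RED RED BLUE RED RED RED RED BLUE RED BLUE via {L|R} + simplicity:
1 of 14 · B · max L 0 · min R +∞ -> 1
2 of 14 · BR · max L 0 · min R 1 -> 1/2
3 of 14 · BRR · max L 0 · min R 1/2 -> 1/4
4 of 14 · BRRR · max L 0 · min R 1/4 -> 1/8
5 of 14 · BRRRR · max L 0 · min R 1/8 -> 1/16
6 of 14 · BRRRRR · max L 0 · min R 1/16 -> 1/32
7 of 14 · BRRRRRB · max L 1/32 · min R 1/16 -> 3/64
8 of 14 · BRRRRRBR · max L 1/32 · min R 3/64 -> 5/128
9 of 14 · BRRRRRBRR · max L 1/32 · min R 5/128 -> 9/256
10 of 14 · BRRRRRBRRR · max L 1/32 · min R 9/256 -> 17/512
11 of 14 · BRRRRRBRRRR · max L 1/32 · min R 17/512 -> 33/1024
12 of 14 · BRRRRRBRRRRB · max L 33/1024 · min R 17/512 -> 67/2048
13 of 14 · BRRRRRBRRRRBR · max L 33/1024 · min R 67/2048 -> 133/4096
14 of 14 · BRRRRRBRRRRBRB · max L 133/4096 · min R 67/2048 -> 267/8192

267/8192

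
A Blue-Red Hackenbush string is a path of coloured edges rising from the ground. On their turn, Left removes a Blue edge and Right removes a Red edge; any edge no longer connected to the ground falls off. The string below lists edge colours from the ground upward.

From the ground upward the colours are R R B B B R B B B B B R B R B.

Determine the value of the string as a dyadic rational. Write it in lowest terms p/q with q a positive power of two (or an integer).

edge 1 of 15 (R): {  | 0 } gives -1
edge 2 of 15 (R): {  | -1,0 } gives -2
edge 3 of 15 (B): { -2 | -1,0 } gives -3/2
edge 4 of 15 (B): { -2,-3/2 | -1,0 } gives -5/4
edge 5 of 15 (B): { -2,-3/2,-5/4 | -1,0 } gives -9/8
edge 6 of 15 (R): { -2,-3/2,-5/4 | -9/8,-1,0 } gives -19/16
edge 7 of 15 (B): { -2,-3/2,-5/4,-19/16 | -9/8,-1,0 } gives -37/32
edge 8 of 15 (B): { -2,-3/2,-5/4,-19/16,-37/32 | -9/8,-1,0 } gives -73/64
edge 9 of 15 (B): { -2,-3/2,-5/4,-19/16,-37/32,-73/64 | -9/8,-1,0 } gives -145/128
edge 10 of 15 (B): { -2,-3/2,-5/4,-19/16,-37/32,-73/64,-145/128 | -9/8,-1,0 } gives -289/256
edge 11 of 15 (B): { -2,-3/2,-5/4,-19/16,-37/32,-73/64,-145/128,-289/256 | -9/8,-1,0 } gives -577/512
edge 12 of 15 (R): { -2,-3/2,-5/4,-19/16,-37/32,-73/64,-145/128,-289/256 | -577/512,-9/8,-1,0 } gives -1155/1024
edge 13 of 15 (B): { -2,-3/2,-5/4,-19/16,-37/32,-73/64,-145/128,-289/256,-1155/1024 | -577/512,-9/8,-1,0 } gives -2309/2048
edge 14 of 15 (R): { -2,-3/2,-5/4,-19/16,-37/32,-73/64,-145/128,-289/256,-1155/1024 | -2309/2048,-577/512,-9/8,-1,0 } gives -4619/4096
edge 15 of 15 (B): { -2,-3/2,-5/4,-19/16,-37/32,-73/64,-145/128,-289/256,-1155/1024,-4619/4096 | -2309/2048,-577/512,-9/8,-1,0 } gives -9237/8192

-9237/8192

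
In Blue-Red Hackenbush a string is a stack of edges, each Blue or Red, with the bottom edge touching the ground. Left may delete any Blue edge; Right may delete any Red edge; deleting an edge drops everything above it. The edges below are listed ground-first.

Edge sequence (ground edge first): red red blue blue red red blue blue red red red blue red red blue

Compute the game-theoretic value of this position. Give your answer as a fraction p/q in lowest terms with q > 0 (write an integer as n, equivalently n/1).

1 of 15 · r · max L −∞ · min R 0 -> -1
2 of 15 · rr · max L −∞ · min R -1 -> -2
3 of 15 · rrb · max L -2 · min R -1 -> -3/2
4 of 15 · rrbb · max L -3/2 · min R -1 -> -5/4
5 of 15 · rrbbr · max L -3/2 · min R -5/4 -> -11/8
6 of 15 · rrbbrr · max L -3/2 · min R -11/8 -> -23/16
7 of 15 · rrbbrrb · max L -23/16 · min R -11/8 -> -45/32
8 of 15 · rrbbrrbb · max L -45/32 · min R -11/8 -> -89/64
9 of 15 · rrbbrrbbr · max L -45/32 · min R -89/64 -> -179/128
10 of 15 · rrbbrrbbrr · max L -45/32 · min R -179/128 -> -359/256
11 of 15 · rrbbrrbbrrr · max L -45/32 · min R -359/256 -> -719/512
12 of 15 · rrbbrrbbrrrb · max L -719/512 · min R -359/256 -> -1437/1024
13 of 15 · rrbbrrbbrrrbr · max L -719/512 · min R -1437/1024 -> -2875/2048
14 of 15 · rrbbrrbbrrrbrr · max L -719/512 · min R -2875/2048 -> -5751/4096
15 of 15 · rrbbrrbbrrrbrrb · max L -5751/4096 · min R -2875/2048 -> -11501/8192

-11501/8192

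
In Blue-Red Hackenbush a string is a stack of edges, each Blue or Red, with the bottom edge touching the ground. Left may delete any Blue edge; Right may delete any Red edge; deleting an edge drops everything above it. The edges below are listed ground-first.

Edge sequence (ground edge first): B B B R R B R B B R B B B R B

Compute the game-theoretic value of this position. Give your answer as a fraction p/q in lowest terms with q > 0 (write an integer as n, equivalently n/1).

9659/4096

Recurse on prefixes of the 15-edge string B B B R R B R B B R B B B R B:
B: Left { 0 }, Right { none } — simplest 1
BB: Left { 0; 1 }, Right { none } — simplest 2
BBB: Left { 0; 1; 2 }, Right { none } — simplest 3
BBBR: Left { 0; 1; 2 }, Right { 3 } — simplest 5/2
BBBRR: Left { 0; 1; 2 }, Right { 5/2; 3 } — simplest 9/4
BBBRRB: Left { 0; 1; 2; 9/4 }, Right { 5/2; 3 } — simplest 19/8
BBBRRBR: Left { 0; 1; 2; 9/4 }, Right { 19/8; 5/2; 3 } — simplest 37/16
BBBRRBRB: Left { 0; 1; 2; 9/4; 37/16 }, Right { 19/8; 5/2; 3 } — simplest 75/32
BBBRRBRBB: Left { 0; 1; 2; 9/4; 37/16; 75/32 }, Right { 19/8; 5/2; 3 } — simplest 151/64
BBBRRBRBBR: Left { 0; 1; 2; 9/4; 37/16; 75/32 }, Right { 151/64; 19/8; 5/2; 3 } — simplest 301/128
BBBRRBRBBRB: Left { 0; 1; 2; 9/4; 37/16; 75/32; 301/128 }, Right { 151/64; 19/8; 5/2; 3 } — simplest 603/256
BBBRRBRBBRBB: Left { 0; 1; 2; 9/4; 37/16; 75/32; 301/128; 603/256 }, Right { 151/64; 19/8; 5/2; 3 } — simplest 1207/512
BBBRRBRBBRBBB: Left { 0; 1; 2; 9/4; 37/16; 75/32; 301/128; 603/256; 1207/512 }, Right { 151/64; 19/8; 5/2; 3 } — simplest 2415/1024
BBBRRBRBBRBBBR: Left { 0; 1; 2; 9/4; 37/16; 75/32; 301/128; 603/256; 1207/512 }, Right { 2415/1024; 151/64; 19/8; 5/2; 3 } — simplest 4829/2048
BBBRRBRBBRBBBRB: Left { 0; 1; 2; 9/4; 37/16; 75/32; 301/128; 603/256; 1207/512; 4829/2048 }, Right { 2415/1024; 151/64; 19/8; 5/2; 3 } — simplest 9659/4096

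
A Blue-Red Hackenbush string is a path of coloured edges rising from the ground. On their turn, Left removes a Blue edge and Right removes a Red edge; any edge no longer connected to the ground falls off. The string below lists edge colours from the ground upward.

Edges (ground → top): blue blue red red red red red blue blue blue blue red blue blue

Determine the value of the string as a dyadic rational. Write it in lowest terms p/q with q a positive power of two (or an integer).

4343/4096

edge 1 of 14 (blue): { 0 | · } → 1
edge 2 of 14 (blue): { 0; 1 | · } → 2
edge 3 of 14 (red): { 0; 1 | 2 } → 3/2
edge 4 of 14 (red): { 0; 1 | 3/2; 2 } → 5/4
edge 5 of 14 (red): { 0; 1 | 5/4; 3/2; 2 } → 9/8
edge 6 of 14 (red): { 0; 1 | 9/8; 5/4; 3/2; 2 } → 17/16
edge 7 of 14 (red): { 0; 1 | 17/16; 9/8; 5/4; 3/2; 2 } → 33/32
edge 8 of 14 (blue): { 0; 1; 33/32 | 17/16; 9/8; 5/4; 3/2; 2 } → 67/64
edge 9 of 14 (blue): { 0; 1; 33/32; 67/64 | 17/16; 9/8; 5/4; 3/2; 2 } → 135/128
edge 10 of 14 (blue): { 0; 1; 33/32; 67/64; 135/128 | 17/16; 9/8; 5/4; 3/2; 2 } → 271/256
edge 11 of 14 (blue): { 0; 1; 33/32; 67/64; 135/128; 271/256 | 17/16; 9/8; 5/4; 3/2; 2 } → 543/512
edge 12 of 14 (red): { 0; 1; 33/32; 67/64; 135/128; 271/256 | 543/512; 17/16; 9/8; 5/4; 3/2; 2 } → 1085/1024
edge 13 of 14 (blue): { 0; 1; 33/32; 67/64; 135/128; 271/256; 1085/1024 | 543/512; 17/16; 9/8; 5/4; 3/2; 2 } → 2171/2048
edge 14 of 14 (blue): { 0; 1; 33/32; 67/64; 135/128; 271/256; 1085/1024; 2171/2048 | 543/512; 17/16; 9/8; 5/4; 3/2; 2 } → 4343/4096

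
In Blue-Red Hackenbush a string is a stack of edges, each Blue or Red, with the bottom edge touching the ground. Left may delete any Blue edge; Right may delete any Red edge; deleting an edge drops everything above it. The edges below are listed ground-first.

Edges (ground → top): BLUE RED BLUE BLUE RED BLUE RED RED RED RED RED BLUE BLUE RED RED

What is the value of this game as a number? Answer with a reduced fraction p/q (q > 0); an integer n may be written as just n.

Prefix values for BLUE RED BLUE BLUE RED BLUE RED RED RED RED RED BLUE BLUE RED RED via {L|R} + simplicity:
step 1: add BLUE to get B; options L={ 0 } R={ (no moves) } — 1
step 2: add RED to get BR; options L={ 0 } R={ 1 } — 1/2
step 3: add BLUE to get BRB; options L={ 0; 1/2 } R={ 1 } — 3/4
step 4: add BLUE to get BRBB; options L={ 0; 1/2; 3/4 } R={ 1 } — 7/8
step 5: add RED to get BRBBR; options L={ 0; 1/2; 3/4 } R={ 7/8; 1 } — 13/16
step 6: add BLUE to get BRBBRB; options L={ 0; 1/2; 3/4; 13/16 } R={ 7/8; 1 } — 27/32
step 7: add RED to get BRBBRBR; options L={ 0; 1/2; 3/4; 13/16 } R={ 27/32; 7/8; 1 } — 53/64
step 8: add RED to get BRBBRBRR; options L={ 0; 1/2; 3/4; 13/16 } R={ 53/64; 27/32; 7/8; 1 } — 105/128
step 9: add RED to get BRBBRBRRR; options L={ 0; 1/2; 3/4; 13/16 } R={ 105/128; 53/64; 27/32; 7/8; 1 } — 209/256
step 10: add RED to get BRBBRBRRRR; options L={ 0; 1/2; 3/4; 13/16 } R={ 209/256; 105/128; 53/64; 27/32; 7/8; 1 } — 417/512
step 11: add RED to get BRBBRBRRRRR; options L={ 0; 1/2; 3/4; 13/16 } R={ 417/512; 209/256; 105/128; 53/64; 27/32; 7/8; 1 } — 833/1024
step 12: add BLUE to get BRBBRBRRRRRB; options L={ 0; 1/2; 3/4; 13/16; 833/1024 } R={ 417/512; 209/256; 105/128; 53/64; 27/32; 7/8; 1 } — 1667/2048
step 13: add BLUE to get BRBBRBRRRRRBB; options L={ 0; 1/2; 3/4; 13/16; 833/1024; 1667/2048 } R={ 417/512; 209/256; 105/128; 53/64; 27/32; 7/8; 1 } — 3335/4096
step 14: add RED to get BRBBRBRRRRRBBR; options L={ 0; 1/2; 3/4; 13/16; 833/1024; 1667/2048 } R={ 3335/4096; 417/512; 209/256; 105/128; 53/64; 27/32; 7/8; 1 } — 6669/8192
step 15: add RED to get BRBBRBRRRRRBBRR; options L={ 0; 1/2; 3/4; 13/16; 833/1024; 1667/2048 } R={ 6669/8192; 3335/4096; 417/512; 209/256; 105/128; 53/64; 27/32; 7/8; 1 } — 13337/16384

13337/16384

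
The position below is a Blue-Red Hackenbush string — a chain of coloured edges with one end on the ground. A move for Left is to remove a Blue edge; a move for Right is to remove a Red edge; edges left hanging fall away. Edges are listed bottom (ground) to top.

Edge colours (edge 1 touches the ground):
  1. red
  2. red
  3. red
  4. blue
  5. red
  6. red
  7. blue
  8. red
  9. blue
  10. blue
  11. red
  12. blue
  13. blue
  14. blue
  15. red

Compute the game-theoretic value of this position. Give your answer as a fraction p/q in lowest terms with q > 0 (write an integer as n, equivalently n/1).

g(r) = { ∅ | 0 } => -1
g(rr) = { ∅ | -1; 0 } => -2
g(rrr) = { ∅ | -2; -1; 0 } => -3
g(rrrb) = { -3 | -2; -1; 0 } => -5/2
g(rrrbr) = { -3 | -5/2; -2; -1; 0 } => -11/4
g(rrrbrr) = { -3 | -11/4; -5/2; -2; -1; 0 } => -23/8
g(rrrbrrb) = { -3; -23/8 | -11/4; -5/2; -2; -1; 0 } => -45/16
g(rrrbrrbr) = { -3; -23/8 | -45/16; -11/4; -5/2; -2; -1; 0 } => -91/32
g(rrrbrrbrb) = { -3; -23/8; -91/32 | -45/16; -11/4; -5/2; -2; -1; 0 } => -181/64
g(rrrbrrbrbb) = { -3; -23/8; -91/32; -181/64 | -45/16; -11/4; -5/2; -2; -1; 0 } => -361/128
g(rrrbrrbrbbr) = { -3; -23/8; -91/32; -181/64 | -361/128; -45/16; -11/4; -5/2; -2; -1; 0 } => -723/256
g(rrrbrrbrbbrb) = { -3; -23/8; -91/32; -181/64; -723/256 | -361/128; -45/16; -11/4; -5/2; -2; -1; 0 } => -1445/512
g(rrrbrrbrbbrbb) = { -3; -23/8; -91/32; -181/64; -723/256; -1445/512 | -361/128; -45/16; -11/4; -5/2; -2; -1; 0 } => -2889/1024
g(rrrbrrbrbbrbbb) = { -3; -23/8; -91/32; -181/64; -723/256; -1445/512; -2889/1024 | -361/128; -45/16; -11/4; -5/2; -2; -1; 0 } => -5777/2048
g(rrrbrrbrbbrbbbr) = { -3; -23/8; -91/32; -181/64; -723/256; -1445/512; -2889/1024 | -5777/2048; -361/128; -45/16; -11/4; -5/2; -2; -1; 0 } => -11555/4096

-11555/4096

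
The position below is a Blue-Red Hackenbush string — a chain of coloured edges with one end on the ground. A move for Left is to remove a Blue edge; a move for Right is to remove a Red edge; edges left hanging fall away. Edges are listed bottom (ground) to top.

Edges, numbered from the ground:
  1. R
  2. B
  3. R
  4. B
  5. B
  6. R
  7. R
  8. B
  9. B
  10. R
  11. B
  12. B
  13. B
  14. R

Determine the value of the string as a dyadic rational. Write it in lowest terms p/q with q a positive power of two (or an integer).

1 of 14 · R · max L −∞ · min R 0 -> -1
2 of 14 · RB · max L -1 · min R 0 -> -1/2
3 of 14 · RBR · max L -1 · min R -1/2 -> -3/4
4 of 14 · RBRB · max L -3/4 · min R -1/2 -> -5/8
5 of 14 · RBRBB · max L -5/8 · min R -1/2 -> -9/16
6 of 14 · RBRBBR · max L -5/8 · min R -9/16 -> -19/32
7 of 14 · RBRBBRR · max L -5/8 · min R -19/32 -> -39/64
8 of 14 · RBRBBRRB · max L -39/64 · min R -19/32 -> -77/128
9 of 14 · RBRBBRRBB · max L -77/128 · min R -19/32 -> -153/256
10 of 14 · RBRBBRRBBR · max L -77/128 · min R -153/256 -> -307/512
11 of 14 · RBRBBRRBBRB · max L -307/512 · min R -153/256 -> -613/1024
12 of 14 · RBRBBRRBBRBB · max L -613/1024 · min R -153/256 -> -1225/2048
13 of 14 · RBRBBRRBBRBBB · max L -1225/2048 · min R -153/256 -> -2449/4096
14 of 14 · RBRBBRRBBRBBBR · max L -1225/2048 · min R -2449/4096 -> -4899/8192

-4899/8192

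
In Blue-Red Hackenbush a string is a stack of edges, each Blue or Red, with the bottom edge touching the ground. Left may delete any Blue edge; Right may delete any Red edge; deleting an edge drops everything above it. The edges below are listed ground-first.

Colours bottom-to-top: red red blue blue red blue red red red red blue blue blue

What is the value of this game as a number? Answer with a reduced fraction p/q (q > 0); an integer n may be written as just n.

-2801/2048

Build v(s[:k]) for k = 1..13, string s = red red blue blue red blue red red red red blue blue blue.
1 of 13 · r · max L −∞ · min R 0 = -1
2 of 13 · rr · max L −∞ · min R -1 = -2
3 of 13 · rrb · max L -2 · min R -1 = -3/2
4 of 13 · rrbb · max L -3/2 · min R -1 = -5/4
5 of 13 · rrbbr · max L -3/2 · min R -5/4 = -11/8
6 of 13 · rrbbrb · max L -11/8 · min R -5/4 = -21/16
7 of 13 · rrbbrbr · max L -11/8 · min R -21/16 = -43/32
8 of 13 · rrbbrbrr · max L -11/8 · min R -43/32 = -87/64
9 of 13 · rrbbrbrrr · max L -11/8 · min R -87/64 = -175/128
10 of 13 · rrbbrbrrrr · max L -11/8 · min R -175/128 = -351/256
11 of 13 · rrbbrbrrrrb · max L -351/256 · min R -175/128 = -701/512
12 of 13 · rrbbrbrrrrbb · max L -701/512 · min R -175/128 = -1401/1024
13 of 13 · rrbbrbrrrrbbb · max L -1401/1024 · min R -175/128 = -2801/2048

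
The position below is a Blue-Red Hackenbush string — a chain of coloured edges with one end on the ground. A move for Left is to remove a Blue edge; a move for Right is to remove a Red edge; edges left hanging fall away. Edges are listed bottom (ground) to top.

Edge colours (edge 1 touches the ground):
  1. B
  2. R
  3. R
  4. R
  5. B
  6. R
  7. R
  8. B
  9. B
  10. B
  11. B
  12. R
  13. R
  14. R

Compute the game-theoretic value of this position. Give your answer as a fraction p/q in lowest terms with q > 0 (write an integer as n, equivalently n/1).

Prefix values for B R R R B R R B B B B R R R via {L|R} + simplicity:
G(B) = { 0 | — } gives 1
G(BR) = { 0 | 1 } gives 1/2
G(BRR) = { 0 | 1/2, 1 } gives 1/4
G(BRRR) = { 0 | 1/4, 1/2, 1 } gives 1/8
G(BRRRB) = { 0, 1/8 | 1/4, 1/2, 1 } gives 3/16
G(BRRRBR) = { 0, 1/8 | 3/16, 1/4, 1/2, 1 } gives 5/32
G(BRRRBRR) = { 0, 1/8 | 5/32, 3/16, 1/4, 1/2, 1 } gives 9/64
G(BRRRBRRB) = { 0, 1/8, 9/64 | 5/32, 3/16, 1/4, 1/2, 1 } gives 19/128
G(BRRRBRRBB) = { 0, 1/8, 9/64, 19/128 | 5/32, 3/16, 1/4, 1/2, 1 } gives 39/256
G(BRRRBRRBBB) = { 0, 1/8, 9/64, 19/128, 39/256 | 5/32, 3/16, 1/4, 1/2, 1 } gives 79/512
G(BRRRBRRBBBB) = { 0, 1/8, 9/64, 19/128, 39/256, 79/512 | 5/32, 3/16, 1/4, 1/2, 1 } gives 159/1024
G(BRRRBRRBBBBR) = { 0, 1/8, 9/64, 19/128, 39/256, 79/512 | 159/1024, 5/32, 3/16, 1/4, 1/2, 1 } gives 317/2048
G(BRRRBRRBBBBRR) = { 0, 1/8, 9/64, 19/128, 39/256, 79/512 | 317/2048, 159/1024, 5/32, 3/16, 1/4, 1/2, 1 } gives 633/4096
G(BRRRBRRBBBBRRR) = { 0, 1/8, 9/64, 19/128, 39/256, 79/512 | 633/4096, 317/2048, 159/1024, 5/32, 3/16, 1/4, 1/2, 1 } gives 1265/8192

1265/8192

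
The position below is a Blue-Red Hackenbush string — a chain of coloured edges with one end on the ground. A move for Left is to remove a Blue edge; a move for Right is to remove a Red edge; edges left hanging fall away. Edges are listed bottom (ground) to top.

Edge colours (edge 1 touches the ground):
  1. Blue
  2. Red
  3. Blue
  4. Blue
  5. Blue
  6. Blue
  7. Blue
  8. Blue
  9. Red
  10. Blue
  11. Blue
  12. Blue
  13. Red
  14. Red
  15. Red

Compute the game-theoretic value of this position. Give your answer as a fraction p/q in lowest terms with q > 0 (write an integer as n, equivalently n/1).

step 1: add Blue to get B; options L={ 0 } R={ · } => 1
step 2: add Red to get BR; options L={ 0 } R={ 1 } => 1/2
step 3: add Blue to get BRB; options L={ 0; 1/2 } R={ 1 } => 3/4
step 4: add Blue to get BRBB; options L={ 0; 1/2; 3/4 } R={ 1 } => 7/8
step 5: add Blue to get BRBBB; options L={ 0; 1/2; 3/4; 7/8 } R={ 1 } => 15/16
step 6: add Blue to get BRBBBB; options L={ 0; 1/2; 3/4; 7/8; 15/16 } R={ 1 } => 31/32
step 7: add Blue to get BRBBBBB; options L={ 0; 1/2; 3/4; 7/8; 15/16; 31/32 } R={ 1 } => 63/64
step 8: add Blue to get BRBBBBBB; options L={ 0; 1/2; 3/4; 7/8; 15/16; 31/32; 63/64 } R={ 1 } => 127/128
step 9: add Red to get BRBBBBBBR; options L={ 0; 1/2; 3/4; 7/8; 15/16; 31/32; 63/64 } R={ 127/128; 1 } => 253/256
step 10: add Blue to get BRBBBBBBRB; options L={ 0; 1/2; 3/4; 7/8; 15/16; 31/32; 63/64; 253/256 } R={ 127/128; 1 } => 507/512
step 11: add Blue to get BRBBBBBBRBB; options L={ 0; 1/2; 3/4; 7/8; 15/16; 31/32; 63/64; 253/256; 507/512 } R={ 127/128; 1 } => 1015/1024
step 12: add Blue to get BRBBBBBBRBBB; options L={ 0; 1/2; 3/4; 7/8; 15/16; 31/32; 63/64; 253/256; 507/512; 1015/1024 } R={ 127/128; 1 } => 2031/2048
step 13: add Red to get BRBBBBBBRBBBR; options L={ 0; 1/2; 3/4; 7/8; 15/16; 31/32; 63/64; 253/256; 507/512; 1015/1024 } R={ 2031/2048; 127/128; 1 } => 4061/4096
step 14: add Red to get BRBBBBBBRBBBRR; options L={ 0; 1/2; 3/4; 7/8; 15/16; 31/32; 63/64; 253/256; 507/512; 1015/1024 } R={ 4061/4096; 2031/2048; 127/128; 1 } => 8121/8192
step 15: add Red to get BRBBBBBBRBBBRRR; options L={ 0; 1/2; 3/4; 7/8; 15/16; 31/32; 63/64; 253/256; 507/512; 1015/1024 } R={ 8121/8192; 4061/4096; 2031/2048; 127/128; 1 } => 16241/16384

16241/16384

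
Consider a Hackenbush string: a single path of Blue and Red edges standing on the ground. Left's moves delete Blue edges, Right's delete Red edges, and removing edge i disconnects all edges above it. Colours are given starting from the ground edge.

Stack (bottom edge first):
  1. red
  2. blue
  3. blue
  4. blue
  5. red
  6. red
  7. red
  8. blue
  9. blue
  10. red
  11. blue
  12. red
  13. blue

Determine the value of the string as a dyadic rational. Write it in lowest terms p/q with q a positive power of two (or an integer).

Build val(s[:k]) for k = 1..13, string s = red blue blue blue red red red blue blue red blue red blue.
edge 1 of 13 (red): { · | 0 } gives -1
edge 2 of 13 (blue): { -1 | 0 } gives -1/2
edge 3 of 13 (blue): { -1, -1/2 | 0 } gives -1/4
edge 4 of 13 (blue): { -1, -1/2, -1/4 | 0 } gives -1/8
edge 5 of 13 (red): { -1, -1/2, -1/4 | -1/8, 0 } gives -3/16
edge 6 of 13 (red): { -1, -1/2, -1/4 | -3/16, -1/8, 0 } gives -7/32
edge 7 of 13 (red): { -1, -1/2, -1/4 | -7/32, -3/16, -1/8, 0 } gives -15/64
edge 8 of 13 (blue): { -1, -1/2, -1/4, -15/64 | -7/32, -3/16, -1/8, 0 } gives -29/128
edge 9 of 13 (blue): { -1, -1/2, -1/4, -15/64, -29/128 | -7/32, -3/16, -1/8, 0 } gives -57/256
edge 10 of 13 (red): { -1, -1/2, -1/4, -15/64, -29/128 | -57/256, -7/32, -3/16, -1/8, 0 } gives -115/512
edge 11 of 13 (blue): { -1, -1/2, -1/4, -15/64, -29/128, -115/512 | -57/256, -7/32, -3/16, -1/8, 0 } gives -229/1024
edge 12 of 13 (red): { -1, -1/2, -1/4, -15/64, -29/128, -115/512 | -229/1024, -57/256, -7/32, -3/16, -1/8, 0 } gives -459/2048
edge 13 of 13 (blue): { -1, -1/2, -1/4, -15/64, -29/128, -115/512, -459/2048 | -229/1024, -57/256, -7/32, -3/16, -1/8, 0 } gives -917/4096

-917/4096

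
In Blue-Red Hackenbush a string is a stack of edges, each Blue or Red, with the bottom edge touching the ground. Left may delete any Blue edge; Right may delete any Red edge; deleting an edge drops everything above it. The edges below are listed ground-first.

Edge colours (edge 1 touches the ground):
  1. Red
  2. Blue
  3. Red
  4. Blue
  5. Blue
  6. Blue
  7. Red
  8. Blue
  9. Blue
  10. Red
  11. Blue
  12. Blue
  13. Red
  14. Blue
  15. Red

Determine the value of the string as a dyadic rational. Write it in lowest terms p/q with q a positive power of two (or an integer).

-8779/16384

G_1 [R]  L=[none]  R=[0]  => -1
G_2 [RB]  L=[-1]  R=[0]  => -1/2
G_3 [RBR]  L=[-1]  R=[-1/2,0]  => -3/4
G_4 [RBRB]  L=[-1,-3/4]  R=[-1/2,0]  => -5/8
G_5 [RBRBB]  L=[-1,-3/4,-5/8]  R=[-1/2,0]  => -9/16
G_6 [RBRBBB]  L=[-1,-3/4,-5/8,-9/16]  R=[-1/2,0]  => -17/32
G_7 [RBRBBBR]  L=[-1,-3/4,-5/8,-9/16]  R=[-17/32,-1/2,0]  => -35/64
G_8 [RBRBBBRB]  L=[-1,-3/4,-5/8,-9/16,-35/64]  R=[-17/32,-1/2,0]  => -69/128
G_9 [RBRBBBRBB]  L=[-1,-3/4,-5/8,-9/16,-35/64,-69/128]  R=[-17/32,-1/2,0]  => -137/256
G_10 [RBRBBBRBBR]  L=[-1,-3/4,-5/8,-9/16,-35/64,-69/128]  R=[-137/256,-17/32,-1/2,0]  => -275/512
G_11 [RBRBBBRBBRB]  L=[-1,-3/4,-5/8,-9/16,-35/64,-69/128,-275/512]  R=[-137/256,-17/32,-1/2,0]  => -549/1024
G_12 [RBRBBBRBBRBB]  L=[-1,-3/4,-5/8,-9/16,-35/64,-69/128,-275/512,-549/1024]  R=[-137/256,-17/32,-1/2,0]  => -1097/2048
G_13 [RBRBBBRBBRBBR]  L=[-1,-3/4,-5/8,-9/16,-35/64,-69/128,-275/512,-549/1024]  R=[-1097/2048,-137/256,-17/32,-1/2,0]  => -2195/4096
G_14 [RBRBBBRBBRBBRB]  L=[-1,-3/4,-5/8,-9/16,-35/64,-69/128,-275/512,-549/1024,-2195/4096]  R=[-1097/2048,-137/256,-17/32,-1/2,0]  => -4389/8192
G_15 [RBRBBBRBBRBBRBR]  L=[-1,-3/4,-5/8,-9/16,-35/64,-69/128,-275/512,-549/1024,-2195/4096]  R=[-4389/8192,-1097/2048,-137/256,-17/32,-1/2,0]  => -8779/16384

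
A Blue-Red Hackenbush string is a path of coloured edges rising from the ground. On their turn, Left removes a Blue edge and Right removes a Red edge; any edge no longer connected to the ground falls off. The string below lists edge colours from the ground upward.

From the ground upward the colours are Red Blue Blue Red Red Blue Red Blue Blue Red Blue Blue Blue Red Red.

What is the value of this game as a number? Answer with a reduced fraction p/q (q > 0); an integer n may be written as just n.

1 of 15 · R · max L −∞ · min R 0 ⇒ -1
2 of 15 · RB · max L -1 · min R 0 ⇒ -1/2
3 of 15 · RBB · max L -1/2 · min R 0 ⇒ -1/4
4 of 15 · RBBR · max L -1/2 · min R -1/4 ⇒ -3/8
5 of 15 · RBBRR · max L -1/2 · min R -3/8 ⇒ -7/16
6 of 15 · RBBRRB · max L -7/16 · min R -3/8 ⇒ -13/32
7 of 15 · RBBRRBR · max L -7/16 · min R -13/32 ⇒ -27/64
8 of 15 · RBBRRBRB · max L -27/64 · min R -13/32 ⇒ -53/128
9 of 15 · RBBRRBRBB · max L -53/128 · min R -13/32 ⇒ -105/256
10 of 15 · RBBRRBRBBR · max L -53/128 · min R -105/256 ⇒ -211/512
11 of 15 · RBBRRBRBBRB · max L -211/512 · min R -105/256 ⇒ -421/1024
12 of 15 · RBBRRBRBBRBB · max L -421/1024 · min R -105/256 ⇒ -841/2048
13 of 15 · RBBRRBRBBRBBB · max L -841/2048 · min R -105/256 ⇒ -1681/4096
14 of 15 · RBBRRBRBBRBBBR · max L -841/2048 · min R -1681/4096 ⇒ -3363/8192
15 of 15 · RBBRRBRBBRBBBRR · max L -841/2048 · min R -3363/8192 ⇒ -6727/16384

-6727/16384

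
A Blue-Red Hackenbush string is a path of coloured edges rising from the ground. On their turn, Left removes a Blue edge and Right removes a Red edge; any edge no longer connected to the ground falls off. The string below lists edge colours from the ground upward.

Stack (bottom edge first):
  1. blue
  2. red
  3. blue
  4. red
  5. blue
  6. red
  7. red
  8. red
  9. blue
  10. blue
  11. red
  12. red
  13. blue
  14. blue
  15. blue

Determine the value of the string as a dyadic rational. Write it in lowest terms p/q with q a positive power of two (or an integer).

10447/16384

edge 1 of 15 (blue): { 0 | (no moves) } → 1
edge 2 of 15 (red): { 0 | 1 } → 1/2
edge 3 of 15 (blue): { 0 1/2 | 1 } → 3/4
edge 4 of 15 (red): { 0 1/2 | 3/4 1 } → 5/8
edge 5 of 15 (blue): { 0 1/2 5/8 | 3/4 1 } → 11/16
edge 6 of 15 (red): { 0 1/2 5/8 | 11/16 3/4 1 } → 21/32
edge 7 of 15 (red): { 0 1/2 5/8 | 21/32 11/16 3/4 1 } → 41/64
edge 8 of 15 (red): { 0 1/2 5/8 | 41/64 21/32 11/16 3/4 1 } → 81/128
edge 9 of 15 (blue): { 0 1/2 5/8 81/128 | 41/64 21/32 11/16 3/4 1 } → 163/256
edge 10 of 15 (blue): { 0 1/2 5/8 81/128 163/256 | 41/64 21/32 11/16 3/4 1 } → 327/512
edge 11 of 15 (red): { 0 1/2 5/8 81/128 163/256 | 327/512 41/64 21/32 11/16 3/4 1 } → 653/1024
edge 12 of 15 (red): { 0 1/2 5/8 81/128 163/256 | 653/1024 327/512 41/64 21/32 11/16 3/4 1 } → 1305/2048
edge 13 of 15 (blue): { 0 1/2 5/8 81/128 163/256 1305/2048 | 653/1024 327/512 41/64 21/32 11/16 3/4 1 } → 2611/4096
edge 14 of 15 (blue): { 0 1/2 5/8 81/128 163/256 1305/2048 2611/4096 | 653/1024 327/512 41/64 21/32 11/16 3/4 1 } → 5223/8192
edge 15 of 15 (blue): { 0 1/2 5/8 81/128 163/256 1305/2048 2611/4096 5223/8192 | 653/1024 327/512 41/64 21/32 11/16 3/4 1 } → 10447/16384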